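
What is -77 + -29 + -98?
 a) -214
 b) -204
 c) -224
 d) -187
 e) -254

First: -77 + -29 = -106
Then: -106 + -98 = -204
b) -204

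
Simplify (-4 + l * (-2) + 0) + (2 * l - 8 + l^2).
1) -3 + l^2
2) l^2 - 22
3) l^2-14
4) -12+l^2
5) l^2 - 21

Adding the polynomials and combining like terms:
(-4 + l*(-2) + 0) + (2*l - 8 + l^2)
= -12+l^2
4) -12+l^2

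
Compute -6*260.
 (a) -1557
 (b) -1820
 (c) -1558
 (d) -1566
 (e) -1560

-6 * 260 = -1560
e) -1560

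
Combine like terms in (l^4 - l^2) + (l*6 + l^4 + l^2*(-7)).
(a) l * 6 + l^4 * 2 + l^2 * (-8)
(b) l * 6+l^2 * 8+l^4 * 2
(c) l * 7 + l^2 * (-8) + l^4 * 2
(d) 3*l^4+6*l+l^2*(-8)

Adding the polynomials and combining like terms:
(l^4 - l^2) + (l*6 + l^4 + l^2*(-7))
= l * 6 + l^4 * 2 + l^2 * (-8)
a) l * 6 + l^4 * 2 + l^2 * (-8)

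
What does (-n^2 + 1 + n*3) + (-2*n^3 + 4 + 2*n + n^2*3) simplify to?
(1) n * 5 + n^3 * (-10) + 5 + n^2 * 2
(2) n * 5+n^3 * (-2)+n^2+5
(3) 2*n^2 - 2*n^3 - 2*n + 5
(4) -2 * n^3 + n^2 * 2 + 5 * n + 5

Adding the polynomials and combining like terms:
(-n^2 + 1 + n*3) + (-2*n^3 + 4 + 2*n + n^2*3)
= -2 * n^3 + n^2 * 2 + 5 * n + 5
4) -2 * n^3 + n^2 * 2 + 5 * n + 5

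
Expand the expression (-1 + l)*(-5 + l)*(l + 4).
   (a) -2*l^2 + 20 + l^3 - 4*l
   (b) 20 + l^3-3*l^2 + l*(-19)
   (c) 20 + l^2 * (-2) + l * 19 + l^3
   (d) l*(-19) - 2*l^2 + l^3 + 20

Expanding (-1 + l)*(-5 + l)*(l + 4):
= l*(-19) - 2*l^2 + l^3 + 20
d) l*(-19) - 2*l^2 + l^3 + 20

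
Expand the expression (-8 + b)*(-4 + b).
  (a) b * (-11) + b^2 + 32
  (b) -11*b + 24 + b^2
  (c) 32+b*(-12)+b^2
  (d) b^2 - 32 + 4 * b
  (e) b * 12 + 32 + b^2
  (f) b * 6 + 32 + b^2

Expanding (-8 + b)*(-4 + b):
= 32+b*(-12)+b^2
c) 32+b*(-12)+b^2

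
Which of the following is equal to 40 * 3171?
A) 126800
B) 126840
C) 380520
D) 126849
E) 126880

40 * 3171 = 126840
B) 126840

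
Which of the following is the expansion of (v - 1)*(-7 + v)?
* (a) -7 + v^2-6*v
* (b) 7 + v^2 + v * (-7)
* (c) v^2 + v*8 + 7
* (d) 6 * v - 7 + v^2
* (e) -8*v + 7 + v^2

Expanding (v - 1)*(-7 + v):
= -8*v + 7 + v^2
e) -8*v + 7 + v^2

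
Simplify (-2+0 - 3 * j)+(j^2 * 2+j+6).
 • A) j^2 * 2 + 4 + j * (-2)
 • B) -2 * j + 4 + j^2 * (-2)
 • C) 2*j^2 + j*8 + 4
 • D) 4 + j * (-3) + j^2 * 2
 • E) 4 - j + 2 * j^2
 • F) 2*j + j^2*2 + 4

Adding the polynomials and combining like terms:
(-2 + 0 - 3*j) + (j^2*2 + j + 6)
= j^2 * 2 + 4 + j * (-2)
A) j^2 * 2 + 4 + j * (-2)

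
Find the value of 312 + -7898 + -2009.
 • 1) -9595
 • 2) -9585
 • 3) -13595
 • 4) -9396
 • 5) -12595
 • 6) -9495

First: 312 + -7898 = -7586
Then: -7586 + -2009 = -9595
1) -9595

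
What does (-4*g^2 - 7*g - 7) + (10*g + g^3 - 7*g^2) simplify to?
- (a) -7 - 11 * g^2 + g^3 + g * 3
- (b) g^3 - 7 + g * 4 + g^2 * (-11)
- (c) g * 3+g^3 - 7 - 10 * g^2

Adding the polynomials and combining like terms:
(-4*g^2 - 7*g - 7) + (10*g + g^3 - 7*g^2)
= -7 - 11 * g^2 + g^3 + g * 3
a) -7 - 11 * g^2 + g^3 + g * 3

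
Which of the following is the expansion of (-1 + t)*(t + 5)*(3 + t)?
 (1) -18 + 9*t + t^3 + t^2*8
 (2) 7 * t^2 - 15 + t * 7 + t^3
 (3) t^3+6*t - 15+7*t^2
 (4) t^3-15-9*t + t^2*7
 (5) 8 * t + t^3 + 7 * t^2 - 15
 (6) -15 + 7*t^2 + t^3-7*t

Expanding (-1 + t)*(t + 5)*(3 + t):
= 7 * t^2 - 15 + t * 7 + t^3
2) 7 * t^2 - 15 + t * 7 + t^3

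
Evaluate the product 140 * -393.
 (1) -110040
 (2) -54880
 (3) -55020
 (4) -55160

140 * -393 = -55020
3) -55020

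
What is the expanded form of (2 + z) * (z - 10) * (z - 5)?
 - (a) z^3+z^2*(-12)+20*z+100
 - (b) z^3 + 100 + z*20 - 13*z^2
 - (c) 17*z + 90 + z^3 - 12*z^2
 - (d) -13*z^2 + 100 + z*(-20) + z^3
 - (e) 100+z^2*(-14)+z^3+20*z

Expanding (2 + z) * (z - 10) * (z - 5):
= z^3 + 100 + z*20 - 13*z^2
b) z^3 + 100 + z*20 - 13*z^2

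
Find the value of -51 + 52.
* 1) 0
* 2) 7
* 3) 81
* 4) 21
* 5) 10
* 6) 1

-51 + 52 = 1
6) 1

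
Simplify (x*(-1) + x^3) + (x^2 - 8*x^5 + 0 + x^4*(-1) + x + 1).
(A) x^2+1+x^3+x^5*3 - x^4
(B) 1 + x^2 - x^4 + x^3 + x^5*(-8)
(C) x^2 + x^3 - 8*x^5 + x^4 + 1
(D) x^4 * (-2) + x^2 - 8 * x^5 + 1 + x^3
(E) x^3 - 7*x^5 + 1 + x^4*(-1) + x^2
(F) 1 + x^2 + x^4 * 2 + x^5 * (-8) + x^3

Adding the polynomials and combining like terms:
(x*(-1) + x^3) + (x^2 - 8*x^5 + 0 + x^4*(-1) + x + 1)
= 1 + x^2 - x^4 + x^3 + x^5*(-8)
B) 1 + x^2 - x^4 + x^3 + x^5*(-8)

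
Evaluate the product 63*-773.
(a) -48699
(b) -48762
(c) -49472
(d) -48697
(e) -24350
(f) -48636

63 * -773 = -48699
a) -48699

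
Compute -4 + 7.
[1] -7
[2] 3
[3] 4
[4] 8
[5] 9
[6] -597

-4 + 7 = 3
2) 3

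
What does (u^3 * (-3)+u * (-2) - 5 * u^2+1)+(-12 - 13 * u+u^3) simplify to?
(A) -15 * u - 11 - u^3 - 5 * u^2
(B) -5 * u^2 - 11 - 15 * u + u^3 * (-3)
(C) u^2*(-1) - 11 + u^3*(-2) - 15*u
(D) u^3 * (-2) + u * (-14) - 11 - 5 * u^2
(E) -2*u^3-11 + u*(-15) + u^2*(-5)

Adding the polynomials and combining like terms:
(u^3*(-3) + u*(-2) - 5*u^2 + 1) + (-12 - 13*u + u^3)
= -2*u^3-11 + u*(-15) + u^2*(-5)
E) -2*u^3-11 + u*(-15) + u^2*(-5)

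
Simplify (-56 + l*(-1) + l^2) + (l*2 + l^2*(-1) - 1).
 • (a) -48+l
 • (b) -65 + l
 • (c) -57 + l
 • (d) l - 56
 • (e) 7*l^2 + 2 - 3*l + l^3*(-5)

Adding the polynomials and combining like terms:
(-56 + l*(-1) + l^2) + (l*2 + l^2*(-1) - 1)
= -57 + l
c) -57 + l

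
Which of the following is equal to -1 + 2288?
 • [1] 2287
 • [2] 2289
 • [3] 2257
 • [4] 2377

-1 + 2288 = 2287
1) 2287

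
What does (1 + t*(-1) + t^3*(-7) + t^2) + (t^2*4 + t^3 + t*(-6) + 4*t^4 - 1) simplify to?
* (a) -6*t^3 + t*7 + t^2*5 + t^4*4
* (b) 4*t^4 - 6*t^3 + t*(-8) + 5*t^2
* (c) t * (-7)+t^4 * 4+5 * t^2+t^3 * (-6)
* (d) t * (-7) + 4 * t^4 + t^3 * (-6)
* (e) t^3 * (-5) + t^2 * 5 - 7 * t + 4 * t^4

Adding the polynomials and combining like terms:
(1 + t*(-1) + t^3*(-7) + t^2) + (t^2*4 + t^3 + t*(-6) + 4*t^4 - 1)
= t * (-7)+t^4 * 4+5 * t^2+t^3 * (-6)
c) t * (-7)+t^4 * 4+5 * t^2+t^3 * (-6)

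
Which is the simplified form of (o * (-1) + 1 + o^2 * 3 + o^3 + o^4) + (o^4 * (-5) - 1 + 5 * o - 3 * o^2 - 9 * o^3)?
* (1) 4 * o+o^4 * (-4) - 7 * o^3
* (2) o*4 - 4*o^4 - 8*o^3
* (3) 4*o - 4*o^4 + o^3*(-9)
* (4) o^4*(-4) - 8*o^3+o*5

Adding the polynomials and combining like terms:
(o*(-1) + 1 + o^2*3 + o^3 + o^4) + (o^4*(-5) - 1 + 5*o - 3*o^2 - 9*o^3)
= o*4 - 4*o^4 - 8*o^3
2) o*4 - 4*o^4 - 8*o^3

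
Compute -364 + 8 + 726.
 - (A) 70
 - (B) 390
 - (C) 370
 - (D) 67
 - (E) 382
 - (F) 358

First: -364 + 8 = -356
Then: -356 + 726 = 370
C) 370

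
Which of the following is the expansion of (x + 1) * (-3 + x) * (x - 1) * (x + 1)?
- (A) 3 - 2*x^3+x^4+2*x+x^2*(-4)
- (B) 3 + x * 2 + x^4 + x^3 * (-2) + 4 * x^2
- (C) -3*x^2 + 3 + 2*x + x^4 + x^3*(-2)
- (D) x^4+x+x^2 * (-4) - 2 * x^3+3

Expanding (x + 1) * (-3 + x) * (x - 1) * (x + 1):
= 3 - 2*x^3+x^4+2*x+x^2*(-4)
A) 3 - 2*x^3+x^4+2*x+x^2*(-4)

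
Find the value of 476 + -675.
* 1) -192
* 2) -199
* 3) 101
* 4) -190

476 + -675 = -199
2) -199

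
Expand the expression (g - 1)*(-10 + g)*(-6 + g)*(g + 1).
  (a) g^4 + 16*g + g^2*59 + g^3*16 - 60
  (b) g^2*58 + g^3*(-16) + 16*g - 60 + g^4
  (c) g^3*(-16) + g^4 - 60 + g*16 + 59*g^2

Expanding (g - 1)*(-10 + g)*(-6 + g)*(g + 1):
= g^3*(-16) + g^4 - 60 + g*16 + 59*g^2
c) g^3*(-16) + g^4 - 60 + g*16 + 59*g^2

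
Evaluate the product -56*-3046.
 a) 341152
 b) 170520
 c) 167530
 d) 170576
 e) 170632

-56 * -3046 = 170576
d) 170576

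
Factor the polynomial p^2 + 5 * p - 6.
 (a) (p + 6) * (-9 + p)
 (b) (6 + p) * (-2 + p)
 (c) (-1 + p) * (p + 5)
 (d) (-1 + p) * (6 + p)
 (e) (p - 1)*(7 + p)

We need to factor p^2 + 5 * p - 6.
The factored form is (-1 + p) * (6 + p).
d) (-1 + p) * (6 + p)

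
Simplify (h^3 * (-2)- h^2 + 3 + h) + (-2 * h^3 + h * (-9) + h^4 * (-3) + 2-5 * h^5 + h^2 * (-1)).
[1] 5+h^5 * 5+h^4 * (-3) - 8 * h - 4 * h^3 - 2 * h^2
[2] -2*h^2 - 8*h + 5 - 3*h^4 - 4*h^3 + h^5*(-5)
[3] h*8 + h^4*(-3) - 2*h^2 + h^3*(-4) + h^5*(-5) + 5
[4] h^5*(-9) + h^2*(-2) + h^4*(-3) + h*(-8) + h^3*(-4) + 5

Adding the polynomials and combining like terms:
(h^3*(-2) - h^2 + 3 + h) + (-2*h^3 + h*(-9) + h^4*(-3) + 2 - 5*h^5 + h^2*(-1))
= -2*h^2 - 8*h + 5 - 3*h^4 - 4*h^3 + h^5*(-5)
2) -2*h^2 - 8*h + 5 - 3*h^4 - 4*h^3 + h^5*(-5)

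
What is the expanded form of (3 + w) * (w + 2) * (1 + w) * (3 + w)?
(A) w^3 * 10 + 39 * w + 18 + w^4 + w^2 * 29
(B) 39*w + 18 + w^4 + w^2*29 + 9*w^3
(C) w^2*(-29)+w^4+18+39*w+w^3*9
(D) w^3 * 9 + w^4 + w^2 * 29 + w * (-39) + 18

Expanding (3 + w) * (w + 2) * (1 + w) * (3 + w):
= 39*w + 18 + w^4 + w^2*29 + 9*w^3
B) 39*w + 18 + w^4 + w^2*29 + 9*w^3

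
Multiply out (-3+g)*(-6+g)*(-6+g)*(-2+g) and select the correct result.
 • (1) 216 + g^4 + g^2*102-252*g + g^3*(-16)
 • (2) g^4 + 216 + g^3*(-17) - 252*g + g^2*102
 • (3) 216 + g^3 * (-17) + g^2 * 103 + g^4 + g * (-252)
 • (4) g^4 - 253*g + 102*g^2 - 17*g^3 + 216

Expanding (-3+g)*(-6+g)*(-6+g)*(-2+g):
= g^4 + 216 + g^3*(-17) - 252*g + g^2*102
2) g^4 + 216 + g^3*(-17) - 252*g + g^2*102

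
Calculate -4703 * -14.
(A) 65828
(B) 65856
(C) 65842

-4703 * -14 = 65842
C) 65842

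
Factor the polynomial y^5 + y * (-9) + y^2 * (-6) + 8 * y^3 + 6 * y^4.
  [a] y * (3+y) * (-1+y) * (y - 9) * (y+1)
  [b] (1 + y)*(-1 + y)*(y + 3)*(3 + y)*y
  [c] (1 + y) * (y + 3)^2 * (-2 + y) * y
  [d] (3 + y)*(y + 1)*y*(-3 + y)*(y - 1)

We need to factor y^5 + y * (-9) + y^2 * (-6) + 8 * y^3 + 6 * y^4.
The factored form is (1 + y)*(-1 + y)*(y + 3)*(3 + y)*y.
b) (1 + y)*(-1 + y)*(y + 3)*(3 + y)*y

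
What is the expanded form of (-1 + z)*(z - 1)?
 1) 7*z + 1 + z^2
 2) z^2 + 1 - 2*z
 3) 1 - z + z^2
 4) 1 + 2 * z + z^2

Expanding (-1 + z)*(z - 1):
= z^2 + 1 - 2*z
2) z^2 + 1 - 2*z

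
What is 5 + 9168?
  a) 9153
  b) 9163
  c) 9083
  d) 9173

5 + 9168 = 9173
d) 9173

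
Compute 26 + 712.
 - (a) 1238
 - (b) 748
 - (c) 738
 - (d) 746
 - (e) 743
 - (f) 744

26 + 712 = 738
c) 738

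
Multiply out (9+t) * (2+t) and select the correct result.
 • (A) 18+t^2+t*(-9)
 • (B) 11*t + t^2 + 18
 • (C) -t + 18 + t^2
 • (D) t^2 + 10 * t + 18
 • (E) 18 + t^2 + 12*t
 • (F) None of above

Expanding (9+t) * (2+t):
= 11*t + t^2 + 18
B) 11*t + t^2 + 18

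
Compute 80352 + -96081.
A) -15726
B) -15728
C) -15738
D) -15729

80352 + -96081 = -15729
D) -15729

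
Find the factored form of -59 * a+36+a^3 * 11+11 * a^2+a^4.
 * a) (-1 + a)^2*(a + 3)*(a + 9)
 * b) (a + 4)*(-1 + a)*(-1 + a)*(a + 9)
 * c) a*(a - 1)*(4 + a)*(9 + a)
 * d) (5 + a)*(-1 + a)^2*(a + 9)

We need to factor -59 * a+36+a^3 * 11+11 * a^2+a^4.
The factored form is (a + 4)*(-1 + a)*(-1 + a)*(a + 9).
b) (a + 4)*(-1 + a)*(-1 + a)*(a + 9)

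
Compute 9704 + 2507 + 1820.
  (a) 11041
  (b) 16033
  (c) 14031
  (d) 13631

First: 9704 + 2507 = 12211
Then: 12211 + 1820 = 14031
c) 14031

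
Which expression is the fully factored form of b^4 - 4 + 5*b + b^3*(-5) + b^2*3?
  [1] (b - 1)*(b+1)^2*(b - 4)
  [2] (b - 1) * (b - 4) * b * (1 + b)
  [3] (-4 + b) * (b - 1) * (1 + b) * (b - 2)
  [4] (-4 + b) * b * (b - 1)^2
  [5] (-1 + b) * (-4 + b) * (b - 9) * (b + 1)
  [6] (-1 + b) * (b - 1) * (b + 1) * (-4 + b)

We need to factor b^4 - 4 + 5*b + b^3*(-5) + b^2*3.
The factored form is (-1 + b) * (b - 1) * (b + 1) * (-4 + b).
6) (-1 + b) * (b - 1) * (b + 1) * (-4 + b)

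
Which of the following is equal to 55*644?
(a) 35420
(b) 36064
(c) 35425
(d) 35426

55 * 644 = 35420
a) 35420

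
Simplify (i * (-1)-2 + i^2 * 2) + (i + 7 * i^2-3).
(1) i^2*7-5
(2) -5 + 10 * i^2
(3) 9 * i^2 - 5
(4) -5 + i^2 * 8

Adding the polynomials and combining like terms:
(i*(-1) - 2 + i^2*2) + (i + 7*i^2 - 3)
= 9 * i^2 - 5
3) 9 * i^2 - 5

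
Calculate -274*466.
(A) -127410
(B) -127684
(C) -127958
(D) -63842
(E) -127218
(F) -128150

-274 * 466 = -127684
B) -127684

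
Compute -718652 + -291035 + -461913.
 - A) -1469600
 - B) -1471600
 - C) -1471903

First: -718652 + -291035 = -1009687
Then: -1009687 + -461913 = -1471600
B) -1471600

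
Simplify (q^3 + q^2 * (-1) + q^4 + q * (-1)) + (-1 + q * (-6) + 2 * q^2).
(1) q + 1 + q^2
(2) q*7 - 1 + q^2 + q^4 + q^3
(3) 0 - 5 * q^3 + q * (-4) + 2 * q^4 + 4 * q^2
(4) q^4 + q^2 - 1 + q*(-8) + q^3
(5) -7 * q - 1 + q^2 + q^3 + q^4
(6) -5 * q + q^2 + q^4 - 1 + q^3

Adding the polynomials and combining like terms:
(q^3 + q^2*(-1) + q^4 + q*(-1)) + (-1 + q*(-6) + 2*q^2)
= -7 * q - 1 + q^2 + q^3 + q^4
5) -7 * q - 1 + q^2 + q^3 + q^4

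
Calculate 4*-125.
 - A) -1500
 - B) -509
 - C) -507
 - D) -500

4 * -125 = -500
D) -500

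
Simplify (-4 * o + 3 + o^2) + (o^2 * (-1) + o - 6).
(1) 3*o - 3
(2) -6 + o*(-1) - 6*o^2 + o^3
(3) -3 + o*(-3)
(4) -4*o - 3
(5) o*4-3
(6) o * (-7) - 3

Adding the polynomials and combining like terms:
(-4*o + 3 + o^2) + (o^2*(-1) + o - 6)
= -3 + o*(-3)
3) -3 + o*(-3)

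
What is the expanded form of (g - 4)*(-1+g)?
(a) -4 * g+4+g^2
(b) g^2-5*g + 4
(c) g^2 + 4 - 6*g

Expanding (g - 4)*(-1+g):
= g^2-5*g + 4
b) g^2-5*g + 4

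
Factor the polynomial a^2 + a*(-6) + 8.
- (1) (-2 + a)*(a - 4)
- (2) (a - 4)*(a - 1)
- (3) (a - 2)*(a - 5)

We need to factor a^2 + a*(-6) + 8.
The factored form is (-2 + a)*(a - 4).
1) (-2 + a)*(a - 4)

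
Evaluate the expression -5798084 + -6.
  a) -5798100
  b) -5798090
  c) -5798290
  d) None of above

-5798084 + -6 = -5798090
b) -5798090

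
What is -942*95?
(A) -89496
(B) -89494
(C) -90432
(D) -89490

-942 * 95 = -89490
D) -89490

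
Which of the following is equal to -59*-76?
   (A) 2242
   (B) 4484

-59 * -76 = 4484
B) 4484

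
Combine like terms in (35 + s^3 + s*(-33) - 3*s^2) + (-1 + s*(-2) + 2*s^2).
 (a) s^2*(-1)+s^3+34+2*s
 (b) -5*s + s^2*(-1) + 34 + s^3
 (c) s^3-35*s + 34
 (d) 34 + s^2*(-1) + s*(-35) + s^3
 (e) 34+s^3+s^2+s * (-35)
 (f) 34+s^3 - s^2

Adding the polynomials and combining like terms:
(35 + s^3 + s*(-33) - 3*s^2) + (-1 + s*(-2) + 2*s^2)
= 34 + s^2*(-1) + s*(-35) + s^3
d) 34 + s^2*(-1) + s*(-35) + s^3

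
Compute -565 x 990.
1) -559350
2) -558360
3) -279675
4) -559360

-565 * 990 = -559350
1) -559350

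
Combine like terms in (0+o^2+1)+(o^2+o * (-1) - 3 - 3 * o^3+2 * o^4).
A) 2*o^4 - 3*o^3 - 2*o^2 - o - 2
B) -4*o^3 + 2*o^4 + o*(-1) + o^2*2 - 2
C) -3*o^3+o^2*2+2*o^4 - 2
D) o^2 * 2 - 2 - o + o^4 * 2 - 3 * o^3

Adding the polynomials and combining like terms:
(0 + o^2 + 1) + (o^2 + o*(-1) - 3 - 3*o^3 + 2*o^4)
= o^2 * 2 - 2 - o + o^4 * 2 - 3 * o^3
D) o^2 * 2 - 2 - o + o^4 * 2 - 3 * o^3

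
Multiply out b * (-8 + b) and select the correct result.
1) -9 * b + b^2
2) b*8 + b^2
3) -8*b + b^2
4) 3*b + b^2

Expanding b * (-8 + b):
= -8*b + b^2
3) -8*b + b^2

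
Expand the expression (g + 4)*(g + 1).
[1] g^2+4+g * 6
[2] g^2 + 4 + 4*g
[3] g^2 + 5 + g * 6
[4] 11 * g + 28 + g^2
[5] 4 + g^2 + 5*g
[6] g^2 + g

Expanding (g + 4)*(g + 1):
= 4 + g^2 + 5*g
5) 4 + g^2 + 5*g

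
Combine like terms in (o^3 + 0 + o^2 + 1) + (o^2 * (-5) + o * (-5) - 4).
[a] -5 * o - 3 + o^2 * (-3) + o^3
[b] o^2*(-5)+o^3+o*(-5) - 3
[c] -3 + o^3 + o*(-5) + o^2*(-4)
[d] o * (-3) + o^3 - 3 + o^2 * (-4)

Adding the polynomials and combining like terms:
(o^3 + 0 + o^2 + 1) + (o^2*(-5) + o*(-5) - 4)
= -3 + o^3 + o*(-5) + o^2*(-4)
c) -3 + o^3 + o*(-5) + o^2*(-4)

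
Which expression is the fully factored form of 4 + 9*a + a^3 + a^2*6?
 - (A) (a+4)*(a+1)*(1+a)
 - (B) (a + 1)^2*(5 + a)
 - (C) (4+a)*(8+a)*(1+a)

We need to factor 4 + 9*a + a^3 + a^2*6.
The factored form is (a+4)*(a+1)*(1+a).
A) (a+4)*(a+1)*(1+a)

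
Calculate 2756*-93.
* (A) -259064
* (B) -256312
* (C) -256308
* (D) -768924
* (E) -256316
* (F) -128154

2756 * -93 = -256308
C) -256308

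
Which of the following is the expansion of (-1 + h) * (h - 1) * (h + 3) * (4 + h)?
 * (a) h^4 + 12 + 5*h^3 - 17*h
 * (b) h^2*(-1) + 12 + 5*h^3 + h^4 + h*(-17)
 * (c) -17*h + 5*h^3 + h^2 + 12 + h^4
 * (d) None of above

Expanding (-1 + h) * (h - 1) * (h + 3) * (4 + h):
= h^2*(-1) + 12 + 5*h^3 + h^4 + h*(-17)
b) h^2*(-1) + 12 + 5*h^3 + h^4 + h*(-17)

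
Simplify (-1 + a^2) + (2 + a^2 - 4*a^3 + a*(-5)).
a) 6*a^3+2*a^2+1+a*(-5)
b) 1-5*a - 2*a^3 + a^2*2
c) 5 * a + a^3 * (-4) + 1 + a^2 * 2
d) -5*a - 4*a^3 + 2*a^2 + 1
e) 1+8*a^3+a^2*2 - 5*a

Adding the polynomials and combining like terms:
(-1 + a^2) + (2 + a^2 - 4*a^3 + a*(-5))
= -5*a - 4*a^3 + 2*a^2 + 1
d) -5*a - 4*a^3 + 2*a^2 + 1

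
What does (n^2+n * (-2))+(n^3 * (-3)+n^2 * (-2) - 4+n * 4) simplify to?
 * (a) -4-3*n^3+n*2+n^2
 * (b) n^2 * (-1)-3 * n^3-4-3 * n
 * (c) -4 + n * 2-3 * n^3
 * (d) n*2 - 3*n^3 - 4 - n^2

Adding the polynomials and combining like terms:
(n^2 + n*(-2)) + (n^3*(-3) + n^2*(-2) - 4 + n*4)
= n*2 - 3*n^3 - 4 - n^2
d) n*2 - 3*n^3 - 4 - n^2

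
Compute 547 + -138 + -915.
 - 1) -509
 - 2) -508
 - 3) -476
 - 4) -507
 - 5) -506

First: 547 + -138 = 409
Then: 409 + -915 = -506
5) -506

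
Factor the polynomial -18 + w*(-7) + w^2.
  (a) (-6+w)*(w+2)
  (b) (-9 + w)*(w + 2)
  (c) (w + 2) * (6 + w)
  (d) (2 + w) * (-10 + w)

We need to factor -18 + w*(-7) + w^2.
The factored form is (-9 + w)*(w + 2).
b) (-9 + w)*(w + 2)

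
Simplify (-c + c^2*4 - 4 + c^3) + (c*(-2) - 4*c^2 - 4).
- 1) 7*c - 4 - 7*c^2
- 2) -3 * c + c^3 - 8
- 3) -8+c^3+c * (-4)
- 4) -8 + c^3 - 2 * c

Adding the polynomials and combining like terms:
(-c + c^2*4 - 4 + c^3) + (c*(-2) - 4*c^2 - 4)
= -3 * c + c^3 - 8
2) -3 * c + c^3 - 8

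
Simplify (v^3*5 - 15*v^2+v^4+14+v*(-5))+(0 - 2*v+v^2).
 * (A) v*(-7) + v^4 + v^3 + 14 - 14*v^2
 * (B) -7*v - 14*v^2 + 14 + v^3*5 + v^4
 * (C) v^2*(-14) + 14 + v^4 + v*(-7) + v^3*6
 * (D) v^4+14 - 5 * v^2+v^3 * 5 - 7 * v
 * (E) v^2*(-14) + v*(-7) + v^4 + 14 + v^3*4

Adding the polynomials and combining like terms:
(v^3*5 - 15*v^2 + v^4 + 14 + v*(-5)) + (0 - 2*v + v^2)
= -7*v - 14*v^2 + 14 + v^3*5 + v^4
B) -7*v - 14*v^2 + 14 + v^3*5 + v^4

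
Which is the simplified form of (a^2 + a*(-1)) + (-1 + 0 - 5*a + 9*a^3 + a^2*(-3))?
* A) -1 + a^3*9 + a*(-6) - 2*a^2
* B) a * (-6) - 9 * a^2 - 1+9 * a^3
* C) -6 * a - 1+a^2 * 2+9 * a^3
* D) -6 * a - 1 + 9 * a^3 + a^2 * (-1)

Adding the polynomials and combining like terms:
(a^2 + a*(-1)) + (-1 + 0 - 5*a + 9*a^3 + a^2*(-3))
= -1 + a^3*9 + a*(-6) - 2*a^2
A) -1 + a^3*9 + a*(-6) - 2*a^2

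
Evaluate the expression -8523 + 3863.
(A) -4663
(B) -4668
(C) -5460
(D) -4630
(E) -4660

-8523 + 3863 = -4660
E) -4660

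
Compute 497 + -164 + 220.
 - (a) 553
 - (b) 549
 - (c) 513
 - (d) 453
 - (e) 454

First: 497 + -164 = 333
Then: 333 + 220 = 553
a) 553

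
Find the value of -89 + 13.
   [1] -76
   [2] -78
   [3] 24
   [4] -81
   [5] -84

-89 + 13 = -76
1) -76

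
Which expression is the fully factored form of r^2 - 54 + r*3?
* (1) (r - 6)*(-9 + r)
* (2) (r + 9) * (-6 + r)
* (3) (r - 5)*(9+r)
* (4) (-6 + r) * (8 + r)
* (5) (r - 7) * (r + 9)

We need to factor r^2 - 54 + r*3.
The factored form is (r + 9) * (-6 + r).
2) (r + 9) * (-6 + r)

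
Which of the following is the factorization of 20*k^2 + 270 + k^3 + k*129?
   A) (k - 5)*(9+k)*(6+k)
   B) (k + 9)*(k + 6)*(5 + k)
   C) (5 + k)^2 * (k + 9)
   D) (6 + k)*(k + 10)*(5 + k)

We need to factor 20*k^2 + 270 + k^3 + k*129.
The factored form is (k + 9)*(k + 6)*(5 + k).
B) (k + 9)*(k + 6)*(5 + k)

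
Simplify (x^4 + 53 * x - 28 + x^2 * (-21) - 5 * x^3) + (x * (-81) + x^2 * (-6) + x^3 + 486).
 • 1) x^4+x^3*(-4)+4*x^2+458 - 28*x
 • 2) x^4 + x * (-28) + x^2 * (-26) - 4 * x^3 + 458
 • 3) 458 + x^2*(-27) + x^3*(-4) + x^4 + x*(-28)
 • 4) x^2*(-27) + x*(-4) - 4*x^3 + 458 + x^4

Adding the polynomials and combining like terms:
(x^4 + 53*x - 28 + x^2*(-21) - 5*x^3) + (x*(-81) + x^2*(-6) + x^3 + 486)
= 458 + x^2*(-27) + x^3*(-4) + x^4 + x*(-28)
3) 458 + x^2*(-27) + x^3*(-4) + x^4 + x*(-28)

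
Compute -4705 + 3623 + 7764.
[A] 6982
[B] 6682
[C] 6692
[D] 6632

First: -4705 + 3623 = -1082
Then: -1082 + 7764 = 6682
B) 6682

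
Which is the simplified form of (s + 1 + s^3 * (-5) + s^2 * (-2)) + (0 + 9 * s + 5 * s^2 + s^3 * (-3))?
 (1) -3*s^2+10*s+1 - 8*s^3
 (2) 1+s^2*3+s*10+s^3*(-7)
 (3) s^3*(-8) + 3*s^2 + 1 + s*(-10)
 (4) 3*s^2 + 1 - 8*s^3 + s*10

Adding the polynomials and combining like terms:
(s + 1 + s^3*(-5) + s^2*(-2)) + (0 + 9*s + 5*s^2 + s^3*(-3))
= 3*s^2 + 1 - 8*s^3 + s*10
4) 3*s^2 + 1 - 8*s^3 + s*10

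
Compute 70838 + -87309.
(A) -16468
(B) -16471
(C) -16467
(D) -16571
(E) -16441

70838 + -87309 = -16471
B) -16471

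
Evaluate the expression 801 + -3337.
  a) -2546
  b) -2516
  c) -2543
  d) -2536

801 + -3337 = -2536
d) -2536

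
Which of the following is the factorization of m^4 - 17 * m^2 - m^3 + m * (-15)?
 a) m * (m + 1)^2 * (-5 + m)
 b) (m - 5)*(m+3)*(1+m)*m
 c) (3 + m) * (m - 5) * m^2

We need to factor m^4 - 17 * m^2 - m^3 + m * (-15).
The factored form is (m - 5)*(m+3)*(1+m)*m.
b) (m - 5)*(m+3)*(1+m)*m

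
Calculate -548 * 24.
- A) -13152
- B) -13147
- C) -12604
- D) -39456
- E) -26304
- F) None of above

-548 * 24 = -13152
A) -13152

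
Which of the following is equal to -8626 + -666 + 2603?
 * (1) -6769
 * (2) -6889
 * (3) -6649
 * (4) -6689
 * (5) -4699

First: -8626 + -666 = -9292
Then: -9292 + 2603 = -6689
4) -6689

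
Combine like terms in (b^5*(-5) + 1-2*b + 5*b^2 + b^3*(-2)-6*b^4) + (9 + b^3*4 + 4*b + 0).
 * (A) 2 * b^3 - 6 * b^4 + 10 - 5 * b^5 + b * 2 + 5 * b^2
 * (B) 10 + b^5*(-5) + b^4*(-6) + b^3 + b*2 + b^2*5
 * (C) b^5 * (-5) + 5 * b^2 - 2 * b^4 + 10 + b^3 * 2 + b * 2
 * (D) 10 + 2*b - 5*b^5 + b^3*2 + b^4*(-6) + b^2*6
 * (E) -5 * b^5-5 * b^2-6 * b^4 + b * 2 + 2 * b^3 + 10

Adding the polynomials and combining like terms:
(b^5*(-5) + 1 - 2*b + 5*b^2 + b^3*(-2) - 6*b^4) + (9 + b^3*4 + 4*b + 0)
= 2 * b^3 - 6 * b^4 + 10 - 5 * b^5 + b * 2 + 5 * b^2
A) 2 * b^3 - 6 * b^4 + 10 - 5 * b^5 + b * 2 + 5 * b^2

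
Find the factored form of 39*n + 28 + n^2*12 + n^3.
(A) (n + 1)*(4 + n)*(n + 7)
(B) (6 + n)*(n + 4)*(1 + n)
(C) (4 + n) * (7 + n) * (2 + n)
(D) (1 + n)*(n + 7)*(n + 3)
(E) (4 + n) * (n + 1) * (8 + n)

We need to factor 39*n + 28 + n^2*12 + n^3.
The factored form is (n + 1)*(4 + n)*(n + 7).
A) (n + 1)*(4 + n)*(n + 7)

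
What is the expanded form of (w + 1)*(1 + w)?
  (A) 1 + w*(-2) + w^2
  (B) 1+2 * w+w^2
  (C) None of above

Expanding (w + 1)*(1 + w):
= 1+2 * w+w^2
B) 1+2 * w+w^2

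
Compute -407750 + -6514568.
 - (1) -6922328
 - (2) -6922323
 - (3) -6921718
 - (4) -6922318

-407750 + -6514568 = -6922318
4) -6922318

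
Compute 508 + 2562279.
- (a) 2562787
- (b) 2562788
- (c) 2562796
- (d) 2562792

508 + 2562279 = 2562787
a) 2562787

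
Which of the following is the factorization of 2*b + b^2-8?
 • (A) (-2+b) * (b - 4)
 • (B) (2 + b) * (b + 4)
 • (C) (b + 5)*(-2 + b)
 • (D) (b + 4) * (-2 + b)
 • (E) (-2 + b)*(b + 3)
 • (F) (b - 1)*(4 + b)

We need to factor 2*b + b^2-8.
The factored form is (b + 4) * (-2 + b).
D) (b + 4) * (-2 + b)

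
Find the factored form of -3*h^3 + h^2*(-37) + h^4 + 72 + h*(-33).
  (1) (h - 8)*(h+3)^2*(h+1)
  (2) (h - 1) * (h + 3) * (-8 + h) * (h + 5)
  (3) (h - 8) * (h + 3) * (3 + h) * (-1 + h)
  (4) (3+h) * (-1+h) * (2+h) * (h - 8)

We need to factor -3*h^3 + h^2*(-37) + h^4 + 72 + h*(-33).
The factored form is (h - 8) * (h + 3) * (3 + h) * (-1 + h).
3) (h - 8) * (h + 3) * (3 + h) * (-1 + h)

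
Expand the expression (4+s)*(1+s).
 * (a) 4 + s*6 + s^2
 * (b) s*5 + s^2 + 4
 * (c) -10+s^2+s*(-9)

Expanding (4+s)*(1+s):
= s*5 + s^2 + 4
b) s*5 + s^2 + 4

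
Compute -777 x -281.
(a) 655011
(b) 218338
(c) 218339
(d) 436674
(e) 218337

-777 * -281 = 218337
e) 218337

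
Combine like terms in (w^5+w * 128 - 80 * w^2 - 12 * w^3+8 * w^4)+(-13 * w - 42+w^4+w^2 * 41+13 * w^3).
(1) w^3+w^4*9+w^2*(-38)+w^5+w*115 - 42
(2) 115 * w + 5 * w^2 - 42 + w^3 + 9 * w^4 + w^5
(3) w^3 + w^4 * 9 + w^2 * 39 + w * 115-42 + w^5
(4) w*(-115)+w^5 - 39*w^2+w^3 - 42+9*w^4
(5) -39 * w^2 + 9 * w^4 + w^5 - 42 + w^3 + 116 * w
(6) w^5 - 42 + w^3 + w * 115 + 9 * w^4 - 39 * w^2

Adding the polynomials and combining like terms:
(w^5 + w*128 - 80*w^2 - 12*w^3 + 8*w^4) + (-13*w - 42 + w^4 + w^2*41 + 13*w^3)
= w^5 - 42 + w^3 + w * 115 + 9 * w^4 - 39 * w^2
6) w^5 - 42 + w^3 + w * 115 + 9 * w^4 - 39 * w^2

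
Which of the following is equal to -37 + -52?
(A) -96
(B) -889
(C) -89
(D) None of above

-37 + -52 = -89
C) -89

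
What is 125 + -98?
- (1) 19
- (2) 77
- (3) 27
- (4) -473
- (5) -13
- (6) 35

125 + -98 = 27
3) 27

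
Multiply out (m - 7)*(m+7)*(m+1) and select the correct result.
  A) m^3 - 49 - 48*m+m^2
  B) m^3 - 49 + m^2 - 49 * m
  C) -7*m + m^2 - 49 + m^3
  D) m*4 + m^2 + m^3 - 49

Expanding (m - 7)*(m+7)*(m+1):
= m^3 - 49 + m^2 - 49 * m
B) m^3 - 49 + m^2 - 49 * m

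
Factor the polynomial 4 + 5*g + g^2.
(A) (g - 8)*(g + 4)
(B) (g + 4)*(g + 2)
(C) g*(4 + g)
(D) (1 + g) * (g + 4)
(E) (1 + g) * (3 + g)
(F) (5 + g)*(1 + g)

We need to factor 4 + 5*g + g^2.
The factored form is (1 + g) * (g + 4).
D) (1 + g) * (g + 4)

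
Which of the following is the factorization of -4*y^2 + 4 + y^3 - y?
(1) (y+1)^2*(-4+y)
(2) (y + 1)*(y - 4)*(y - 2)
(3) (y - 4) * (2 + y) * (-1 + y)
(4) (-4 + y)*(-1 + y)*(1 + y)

We need to factor -4*y^2 + 4 + y^3 - y.
The factored form is (-4 + y)*(-1 + y)*(1 + y).
4) (-4 + y)*(-1 + y)*(1 + y)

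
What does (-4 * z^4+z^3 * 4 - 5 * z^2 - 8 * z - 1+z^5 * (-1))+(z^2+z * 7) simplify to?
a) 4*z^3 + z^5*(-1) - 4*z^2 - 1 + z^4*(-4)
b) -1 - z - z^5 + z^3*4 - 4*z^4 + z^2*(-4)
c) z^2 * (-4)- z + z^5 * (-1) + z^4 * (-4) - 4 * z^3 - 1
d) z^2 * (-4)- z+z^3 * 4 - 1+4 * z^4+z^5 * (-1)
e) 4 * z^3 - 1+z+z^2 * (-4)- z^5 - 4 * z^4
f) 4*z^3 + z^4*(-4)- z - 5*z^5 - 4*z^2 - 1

Adding the polynomials and combining like terms:
(-4*z^4 + z^3*4 - 5*z^2 - 8*z - 1 + z^5*(-1)) + (z^2 + z*7)
= -1 - z - z^5 + z^3*4 - 4*z^4 + z^2*(-4)
b) -1 - z - z^5 + z^3*4 - 4*z^4 + z^2*(-4)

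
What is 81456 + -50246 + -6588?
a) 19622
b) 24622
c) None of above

First: 81456 + -50246 = 31210
Then: 31210 + -6588 = 24622
b) 24622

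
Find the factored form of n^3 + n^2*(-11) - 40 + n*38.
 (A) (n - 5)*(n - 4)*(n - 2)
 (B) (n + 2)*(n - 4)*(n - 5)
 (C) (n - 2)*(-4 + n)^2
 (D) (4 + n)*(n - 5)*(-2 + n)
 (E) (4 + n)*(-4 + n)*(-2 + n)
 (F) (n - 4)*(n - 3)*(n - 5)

We need to factor n^3 + n^2*(-11) - 40 + n*38.
The factored form is (n - 5)*(n - 4)*(n - 2).
A) (n - 5)*(n - 4)*(n - 2)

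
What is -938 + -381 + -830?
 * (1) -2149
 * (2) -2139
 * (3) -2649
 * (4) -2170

First: -938 + -381 = -1319
Then: -1319 + -830 = -2149
1) -2149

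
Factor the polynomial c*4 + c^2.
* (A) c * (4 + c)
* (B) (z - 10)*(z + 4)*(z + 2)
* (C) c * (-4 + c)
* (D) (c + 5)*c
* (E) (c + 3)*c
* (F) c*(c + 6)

We need to factor c*4 + c^2.
The factored form is c * (4 + c).
A) c * (4 + c)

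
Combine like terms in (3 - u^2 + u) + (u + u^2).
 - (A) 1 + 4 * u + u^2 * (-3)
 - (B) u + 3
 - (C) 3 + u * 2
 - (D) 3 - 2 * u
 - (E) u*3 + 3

Adding the polynomials and combining like terms:
(3 - u^2 + u) + (u + u^2)
= 3 + u * 2
C) 3 + u * 2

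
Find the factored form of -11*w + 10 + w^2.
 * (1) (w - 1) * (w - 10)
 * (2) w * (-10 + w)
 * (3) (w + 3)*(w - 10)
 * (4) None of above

We need to factor -11*w + 10 + w^2.
The factored form is (w - 1) * (w - 10).
1) (w - 1) * (w - 10)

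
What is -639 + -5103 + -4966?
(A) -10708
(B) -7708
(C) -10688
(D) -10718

First: -639 + -5103 = -5742
Then: -5742 + -4966 = -10708
A) -10708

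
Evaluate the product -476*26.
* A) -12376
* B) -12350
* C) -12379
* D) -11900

-476 * 26 = -12376
A) -12376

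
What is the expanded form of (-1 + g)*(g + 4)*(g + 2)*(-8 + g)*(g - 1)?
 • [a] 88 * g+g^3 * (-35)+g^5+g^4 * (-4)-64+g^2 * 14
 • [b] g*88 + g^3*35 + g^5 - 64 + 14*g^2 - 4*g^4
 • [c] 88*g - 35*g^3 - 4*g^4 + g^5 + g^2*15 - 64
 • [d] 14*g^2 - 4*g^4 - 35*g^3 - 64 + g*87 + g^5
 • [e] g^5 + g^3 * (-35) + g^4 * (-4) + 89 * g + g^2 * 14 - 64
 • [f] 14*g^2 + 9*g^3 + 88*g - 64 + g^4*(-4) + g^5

Expanding (-1 + g)*(g + 4)*(g + 2)*(-8 + g)*(g - 1):
= 88 * g+g^3 * (-35)+g^5+g^4 * (-4)-64+g^2 * 14
a) 88 * g+g^3 * (-35)+g^5+g^4 * (-4)-64+g^2 * 14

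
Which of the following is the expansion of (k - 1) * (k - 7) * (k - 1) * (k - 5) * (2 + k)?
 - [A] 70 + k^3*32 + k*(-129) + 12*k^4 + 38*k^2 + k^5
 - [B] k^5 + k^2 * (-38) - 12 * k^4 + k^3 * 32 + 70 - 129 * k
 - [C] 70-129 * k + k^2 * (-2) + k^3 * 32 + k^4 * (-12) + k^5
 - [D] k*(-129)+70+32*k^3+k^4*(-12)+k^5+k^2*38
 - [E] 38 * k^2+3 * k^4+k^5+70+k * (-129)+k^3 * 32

Expanding (k - 1) * (k - 7) * (k - 1) * (k - 5) * (2 + k):
= k*(-129)+70+32*k^3+k^4*(-12)+k^5+k^2*38
D) k*(-129)+70+32*k^3+k^4*(-12)+k^5+k^2*38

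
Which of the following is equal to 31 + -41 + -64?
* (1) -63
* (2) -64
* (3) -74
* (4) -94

First: 31 + -41 = -10
Then: -10 + -64 = -74
3) -74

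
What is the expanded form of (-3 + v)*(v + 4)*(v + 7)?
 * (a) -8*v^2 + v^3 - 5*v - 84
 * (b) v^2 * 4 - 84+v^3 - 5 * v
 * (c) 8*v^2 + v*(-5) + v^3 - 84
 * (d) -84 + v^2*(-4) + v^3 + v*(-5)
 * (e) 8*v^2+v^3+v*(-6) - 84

Expanding (-3 + v)*(v + 4)*(v + 7):
= 8*v^2 + v*(-5) + v^3 - 84
c) 8*v^2 + v*(-5) + v^3 - 84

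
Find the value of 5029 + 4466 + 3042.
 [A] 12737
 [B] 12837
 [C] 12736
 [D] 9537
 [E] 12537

First: 5029 + 4466 = 9495
Then: 9495 + 3042 = 12537
E) 12537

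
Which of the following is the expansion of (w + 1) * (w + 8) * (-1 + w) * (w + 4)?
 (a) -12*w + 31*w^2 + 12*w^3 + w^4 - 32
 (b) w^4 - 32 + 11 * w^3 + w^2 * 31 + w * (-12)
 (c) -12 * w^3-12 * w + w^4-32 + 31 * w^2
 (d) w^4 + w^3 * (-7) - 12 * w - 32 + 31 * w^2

Expanding (w + 1) * (w + 8) * (-1 + w) * (w + 4):
= -12*w + 31*w^2 + 12*w^3 + w^4 - 32
a) -12*w + 31*w^2 + 12*w^3 + w^4 - 32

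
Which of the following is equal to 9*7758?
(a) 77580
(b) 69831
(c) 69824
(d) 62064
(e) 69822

9 * 7758 = 69822
e) 69822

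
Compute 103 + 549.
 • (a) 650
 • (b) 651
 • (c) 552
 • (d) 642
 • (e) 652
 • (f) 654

103 + 549 = 652
e) 652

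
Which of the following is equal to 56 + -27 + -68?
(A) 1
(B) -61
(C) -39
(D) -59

First: 56 + -27 = 29
Then: 29 + -68 = -39
C) -39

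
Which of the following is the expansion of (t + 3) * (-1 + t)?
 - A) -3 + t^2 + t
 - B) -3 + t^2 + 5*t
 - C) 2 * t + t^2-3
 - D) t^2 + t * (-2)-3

Expanding (t + 3) * (-1 + t):
= 2 * t + t^2-3
C) 2 * t + t^2-3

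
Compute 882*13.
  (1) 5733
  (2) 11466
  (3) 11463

882 * 13 = 11466
2) 11466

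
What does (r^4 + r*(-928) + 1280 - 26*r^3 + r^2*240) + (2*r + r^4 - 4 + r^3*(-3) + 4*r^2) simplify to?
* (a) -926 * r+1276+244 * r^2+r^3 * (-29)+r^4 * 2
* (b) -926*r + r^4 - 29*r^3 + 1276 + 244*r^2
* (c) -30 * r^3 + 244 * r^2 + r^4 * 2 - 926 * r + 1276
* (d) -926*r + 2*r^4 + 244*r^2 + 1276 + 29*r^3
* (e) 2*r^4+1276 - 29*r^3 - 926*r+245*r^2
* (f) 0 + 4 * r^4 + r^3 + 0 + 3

Adding the polynomials and combining like terms:
(r^4 + r*(-928) + 1280 - 26*r^3 + r^2*240) + (2*r + r^4 - 4 + r^3*(-3) + 4*r^2)
= -926 * r+1276+244 * r^2+r^3 * (-29)+r^4 * 2
a) -926 * r+1276+244 * r^2+r^3 * (-29)+r^4 * 2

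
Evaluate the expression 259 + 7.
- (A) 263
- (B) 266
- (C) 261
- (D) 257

259 + 7 = 266
B) 266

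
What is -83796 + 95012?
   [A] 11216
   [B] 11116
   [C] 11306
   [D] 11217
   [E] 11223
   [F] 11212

-83796 + 95012 = 11216
A) 11216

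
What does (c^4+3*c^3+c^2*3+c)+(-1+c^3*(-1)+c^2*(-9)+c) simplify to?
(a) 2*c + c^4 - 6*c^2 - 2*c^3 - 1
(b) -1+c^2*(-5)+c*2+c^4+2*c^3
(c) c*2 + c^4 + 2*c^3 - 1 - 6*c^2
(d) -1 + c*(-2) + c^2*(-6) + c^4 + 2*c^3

Adding the polynomials and combining like terms:
(c^4 + 3*c^3 + c^2*3 + c) + (-1 + c^3*(-1) + c^2*(-9) + c)
= c*2 + c^4 + 2*c^3 - 1 - 6*c^2
c) c*2 + c^4 + 2*c^3 - 1 - 6*c^2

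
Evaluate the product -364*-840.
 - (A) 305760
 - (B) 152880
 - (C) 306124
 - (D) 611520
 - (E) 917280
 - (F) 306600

-364 * -840 = 305760
A) 305760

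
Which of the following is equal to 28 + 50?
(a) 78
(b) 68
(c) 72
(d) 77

28 + 50 = 78
a) 78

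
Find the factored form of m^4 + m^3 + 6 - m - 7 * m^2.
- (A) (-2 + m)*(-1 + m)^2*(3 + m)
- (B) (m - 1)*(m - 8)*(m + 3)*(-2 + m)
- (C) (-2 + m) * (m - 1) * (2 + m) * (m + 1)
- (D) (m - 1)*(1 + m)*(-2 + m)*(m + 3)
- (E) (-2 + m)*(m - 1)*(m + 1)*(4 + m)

We need to factor m^4 + m^3 + 6 - m - 7 * m^2.
The factored form is (m - 1)*(1 + m)*(-2 + m)*(m + 3).
D) (m - 1)*(1 + m)*(-2 + m)*(m + 3)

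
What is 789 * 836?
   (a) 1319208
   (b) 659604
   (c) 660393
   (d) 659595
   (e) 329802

789 * 836 = 659604
b) 659604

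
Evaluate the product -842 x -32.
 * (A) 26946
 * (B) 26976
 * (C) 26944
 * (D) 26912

-842 * -32 = 26944
C) 26944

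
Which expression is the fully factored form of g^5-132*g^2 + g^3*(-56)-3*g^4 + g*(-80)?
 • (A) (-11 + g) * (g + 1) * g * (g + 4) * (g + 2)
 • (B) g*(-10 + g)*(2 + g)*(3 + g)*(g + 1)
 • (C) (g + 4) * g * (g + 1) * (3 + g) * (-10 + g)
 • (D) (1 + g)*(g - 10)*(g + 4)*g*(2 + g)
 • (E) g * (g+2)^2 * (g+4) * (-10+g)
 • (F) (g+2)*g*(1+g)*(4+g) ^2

We need to factor g^5-132*g^2 + g^3*(-56)-3*g^4 + g*(-80).
The factored form is (1 + g)*(g - 10)*(g + 4)*g*(2 + g).
D) (1 + g)*(g - 10)*(g + 4)*g*(2 + g)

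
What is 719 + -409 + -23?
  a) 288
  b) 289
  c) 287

First: 719 + -409 = 310
Then: 310 + -23 = 287
c) 287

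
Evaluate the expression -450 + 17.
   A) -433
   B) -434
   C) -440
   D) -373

-450 + 17 = -433
A) -433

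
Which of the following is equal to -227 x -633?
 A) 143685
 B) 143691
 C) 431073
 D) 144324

-227 * -633 = 143691
B) 143691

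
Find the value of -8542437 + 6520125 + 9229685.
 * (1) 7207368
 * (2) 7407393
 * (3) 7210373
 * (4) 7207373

First: -8542437 + 6520125 = -2022312
Then: -2022312 + 9229685 = 7207373
4) 7207373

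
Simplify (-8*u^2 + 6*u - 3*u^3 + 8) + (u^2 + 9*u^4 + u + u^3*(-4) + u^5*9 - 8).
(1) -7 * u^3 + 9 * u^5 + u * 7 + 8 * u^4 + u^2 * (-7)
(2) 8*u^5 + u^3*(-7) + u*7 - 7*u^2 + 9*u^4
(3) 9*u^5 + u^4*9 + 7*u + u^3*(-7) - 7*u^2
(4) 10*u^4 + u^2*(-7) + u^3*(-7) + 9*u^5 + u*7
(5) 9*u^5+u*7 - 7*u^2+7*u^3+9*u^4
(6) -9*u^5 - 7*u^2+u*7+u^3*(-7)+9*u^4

Adding the polynomials and combining like terms:
(-8*u^2 + 6*u - 3*u^3 + 8) + (u^2 + 9*u^4 + u + u^3*(-4) + u^5*9 - 8)
= 9*u^5 + u^4*9 + 7*u + u^3*(-7) - 7*u^2
3) 9*u^5 + u^4*9 + 7*u + u^3*(-7) - 7*u^2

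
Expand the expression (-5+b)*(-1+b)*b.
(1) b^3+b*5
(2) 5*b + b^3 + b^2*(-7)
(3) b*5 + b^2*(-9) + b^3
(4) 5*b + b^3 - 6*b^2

Expanding (-5+b)*(-1+b)*b:
= 5*b + b^3 - 6*b^2
4) 5*b + b^3 - 6*b^2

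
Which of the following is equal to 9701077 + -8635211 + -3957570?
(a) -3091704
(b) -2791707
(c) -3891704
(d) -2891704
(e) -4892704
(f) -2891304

First: 9701077 + -8635211 = 1065866
Then: 1065866 + -3957570 = -2891704
d) -2891704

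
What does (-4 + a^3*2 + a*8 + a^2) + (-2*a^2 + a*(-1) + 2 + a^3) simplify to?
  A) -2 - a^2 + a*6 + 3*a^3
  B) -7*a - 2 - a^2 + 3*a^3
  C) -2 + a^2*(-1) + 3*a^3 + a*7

Adding the polynomials and combining like terms:
(-4 + a^3*2 + a*8 + a^2) + (-2*a^2 + a*(-1) + 2 + a^3)
= -2 + a^2*(-1) + 3*a^3 + a*7
C) -2 + a^2*(-1) + 3*a^3 + a*7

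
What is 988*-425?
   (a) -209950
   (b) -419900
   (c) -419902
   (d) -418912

988 * -425 = -419900
b) -419900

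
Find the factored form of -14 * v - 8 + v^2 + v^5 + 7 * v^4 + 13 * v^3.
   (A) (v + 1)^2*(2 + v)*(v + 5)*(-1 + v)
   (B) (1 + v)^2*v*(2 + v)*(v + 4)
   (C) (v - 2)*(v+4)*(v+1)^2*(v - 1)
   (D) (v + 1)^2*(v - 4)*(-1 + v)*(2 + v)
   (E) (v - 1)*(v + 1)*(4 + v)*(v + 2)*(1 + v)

We need to factor -14 * v - 8 + v^2 + v^5 + 7 * v^4 + 13 * v^3.
The factored form is (v - 1)*(v + 1)*(4 + v)*(v + 2)*(1 + v).
E) (v - 1)*(v + 1)*(4 + v)*(v + 2)*(1 + v)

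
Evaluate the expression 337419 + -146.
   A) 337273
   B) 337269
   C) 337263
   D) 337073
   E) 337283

337419 + -146 = 337273
A) 337273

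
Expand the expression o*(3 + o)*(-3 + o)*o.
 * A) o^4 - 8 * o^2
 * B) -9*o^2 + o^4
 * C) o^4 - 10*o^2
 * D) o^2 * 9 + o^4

Expanding o*(3 + o)*(-3 + o)*o:
= -9*o^2 + o^4
B) -9*o^2 + o^4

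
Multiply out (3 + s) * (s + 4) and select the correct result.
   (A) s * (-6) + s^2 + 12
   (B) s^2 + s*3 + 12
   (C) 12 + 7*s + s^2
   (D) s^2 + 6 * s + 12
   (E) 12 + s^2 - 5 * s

Expanding (3 + s) * (s + 4):
= 12 + 7*s + s^2
C) 12 + 7*s + s^2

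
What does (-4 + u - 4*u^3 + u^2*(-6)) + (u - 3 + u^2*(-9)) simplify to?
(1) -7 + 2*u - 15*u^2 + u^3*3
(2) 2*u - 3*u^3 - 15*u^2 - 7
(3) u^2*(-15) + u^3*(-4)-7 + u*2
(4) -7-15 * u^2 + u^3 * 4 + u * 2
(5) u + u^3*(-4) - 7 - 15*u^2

Adding the polynomials and combining like terms:
(-4 + u - 4*u^3 + u^2*(-6)) + (u - 3 + u^2*(-9))
= u^2*(-15) + u^3*(-4)-7 + u*2
3) u^2*(-15) + u^3*(-4)-7 + u*2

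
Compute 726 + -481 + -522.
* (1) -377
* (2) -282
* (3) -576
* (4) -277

First: 726 + -481 = 245
Then: 245 + -522 = -277
4) -277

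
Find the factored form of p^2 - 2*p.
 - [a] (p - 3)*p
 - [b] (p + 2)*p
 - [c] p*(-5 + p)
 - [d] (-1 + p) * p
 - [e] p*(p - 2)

We need to factor p^2 - 2*p.
The factored form is p*(p - 2).
e) p*(p - 2)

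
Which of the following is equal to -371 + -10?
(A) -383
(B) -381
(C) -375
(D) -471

-371 + -10 = -381
B) -381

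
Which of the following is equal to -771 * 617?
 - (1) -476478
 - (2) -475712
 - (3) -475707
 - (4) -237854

-771 * 617 = -475707
3) -475707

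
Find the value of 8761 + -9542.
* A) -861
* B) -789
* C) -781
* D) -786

8761 + -9542 = -781
C) -781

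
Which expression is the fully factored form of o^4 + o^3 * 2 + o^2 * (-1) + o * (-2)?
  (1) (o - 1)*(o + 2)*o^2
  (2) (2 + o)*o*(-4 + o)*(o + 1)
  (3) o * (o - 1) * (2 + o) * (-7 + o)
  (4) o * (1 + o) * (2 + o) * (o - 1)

We need to factor o^4 + o^3 * 2 + o^2 * (-1) + o * (-2).
The factored form is o * (1 + o) * (2 + o) * (o - 1).
4) o * (1 + o) * (2 + o) * (o - 1)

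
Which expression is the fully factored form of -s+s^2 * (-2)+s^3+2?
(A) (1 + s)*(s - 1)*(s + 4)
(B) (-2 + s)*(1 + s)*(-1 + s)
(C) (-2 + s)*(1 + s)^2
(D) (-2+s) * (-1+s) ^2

We need to factor -s+s^2 * (-2)+s^3+2.
The factored form is (-2 + s)*(1 + s)*(-1 + s).
B) (-2 + s)*(1 + s)*(-1 + s)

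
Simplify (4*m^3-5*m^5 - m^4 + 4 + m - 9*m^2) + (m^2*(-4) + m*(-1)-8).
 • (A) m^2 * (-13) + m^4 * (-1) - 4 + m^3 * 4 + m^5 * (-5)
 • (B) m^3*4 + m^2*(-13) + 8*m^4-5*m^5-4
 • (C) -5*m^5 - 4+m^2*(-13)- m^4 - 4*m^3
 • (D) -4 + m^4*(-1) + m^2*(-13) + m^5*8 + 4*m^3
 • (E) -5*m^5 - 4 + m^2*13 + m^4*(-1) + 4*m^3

Adding the polynomials and combining like terms:
(4*m^3 - 5*m^5 - m^4 + 4 + m - 9*m^2) + (m^2*(-4) + m*(-1) - 8)
= m^2 * (-13) + m^4 * (-1) - 4 + m^3 * 4 + m^5 * (-5)
A) m^2 * (-13) + m^4 * (-1) - 4 + m^3 * 4 + m^5 * (-5)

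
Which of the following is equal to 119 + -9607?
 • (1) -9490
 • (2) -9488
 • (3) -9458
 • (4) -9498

119 + -9607 = -9488
2) -9488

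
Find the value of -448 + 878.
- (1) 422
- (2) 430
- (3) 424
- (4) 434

-448 + 878 = 430
2) 430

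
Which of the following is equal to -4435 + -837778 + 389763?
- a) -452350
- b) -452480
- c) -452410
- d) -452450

First: -4435 + -837778 = -842213
Then: -842213 + 389763 = -452450
d) -452450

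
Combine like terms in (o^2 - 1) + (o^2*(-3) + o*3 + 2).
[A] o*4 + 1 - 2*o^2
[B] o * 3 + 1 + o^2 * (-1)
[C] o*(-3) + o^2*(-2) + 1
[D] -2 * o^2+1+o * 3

Adding the polynomials and combining like terms:
(o^2 - 1) + (o^2*(-3) + o*3 + 2)
= -2 * o^2+1+o * 3
D) -2 * o^2+1+o * 3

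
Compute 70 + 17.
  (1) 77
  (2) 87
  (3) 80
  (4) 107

70 + 17 = 87
2) 87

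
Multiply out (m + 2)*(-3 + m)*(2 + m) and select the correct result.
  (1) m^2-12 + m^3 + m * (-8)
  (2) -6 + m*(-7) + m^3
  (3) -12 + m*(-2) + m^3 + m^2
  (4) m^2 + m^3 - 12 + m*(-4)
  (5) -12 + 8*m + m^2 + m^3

Expanding (m + 2)*(-3 + m)*(2 + m):
= m^2-12 + m^3 + m * (-8)
1) m^2-12 + m^3 + m * (-8)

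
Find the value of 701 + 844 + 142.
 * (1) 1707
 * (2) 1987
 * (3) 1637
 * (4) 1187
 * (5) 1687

First: 701 + 844 = 1545
Then: 1545 + 142 = 1687
5) 1687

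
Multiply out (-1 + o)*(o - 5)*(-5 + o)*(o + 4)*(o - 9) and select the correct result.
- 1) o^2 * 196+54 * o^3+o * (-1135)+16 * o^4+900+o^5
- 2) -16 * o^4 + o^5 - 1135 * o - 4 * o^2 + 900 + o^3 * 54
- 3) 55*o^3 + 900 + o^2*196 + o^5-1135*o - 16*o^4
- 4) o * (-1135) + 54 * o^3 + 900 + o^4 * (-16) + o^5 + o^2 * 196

Expanding (-1 + o)*(o - 5)*(-5 + o)*(o + 4)*(o - 9):
= o * (-1135) + 54 * o^3 + 900 + o^4 * (-16) + o^5 + o^2 * 196
4) o * (-1135) + 54 * o^3 + 900 + o^4 * (-16) + o^5 + o^2 * 196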